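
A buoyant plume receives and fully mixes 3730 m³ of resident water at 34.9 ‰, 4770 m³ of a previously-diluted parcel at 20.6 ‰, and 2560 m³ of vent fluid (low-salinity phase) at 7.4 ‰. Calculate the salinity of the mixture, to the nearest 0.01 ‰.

22.37 ‰

Mass of salt is conserved:
salt = 3,730×34.9 + 4,770×20.6 + 2,560×7.4 = 130,177 + 98,262 + 18,944 = 247,383
volume = 3,730 + 4,770 + 2,560 = 11,060 m³
S = 247,383 / 11,060 = 22.3674 ‰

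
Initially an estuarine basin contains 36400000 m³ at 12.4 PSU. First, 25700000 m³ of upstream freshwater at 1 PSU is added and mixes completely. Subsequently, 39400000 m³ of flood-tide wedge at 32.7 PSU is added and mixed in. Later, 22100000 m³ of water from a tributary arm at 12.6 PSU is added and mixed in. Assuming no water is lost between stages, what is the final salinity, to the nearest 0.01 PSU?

16.54 PSU

Weighted by volume,
Initial salt = 36,400,000×12.4 = 451,360,000
After stage 1: salt = 451,360,000 + 25,700,000×1 = 477,060,000; volume = 62,100,000 m³; S = 7.682 PSU
After stage 2: salt = 477,060,000 + 39,400,000×32.7 = 1,765,440,000; volume = 101,500,000 m³; S = 17.393 PSU
After stage 3: salt = 1,765,440,000 + 22,100,000×12.6 = 2,043,900,000; volume = 123,600,000 m³
S = 2,043,900,000 / 123,600,000 = 16.5364 PSU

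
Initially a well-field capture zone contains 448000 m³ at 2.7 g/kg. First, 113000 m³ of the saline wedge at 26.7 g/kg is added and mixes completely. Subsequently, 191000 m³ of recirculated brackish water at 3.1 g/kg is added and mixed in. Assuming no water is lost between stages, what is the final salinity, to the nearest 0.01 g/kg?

Total salt / total volume:
Initial salt = 448,000×2.7 = 1,209,600
After stage 1: salt = 1,209,600 + 113,000×26.7 = 4,226,700; volume = 561,000 m³; S = 7.534 g/kg
After stage 2: salt = 4,226,700 + 191,000×3.1 = 4,818,800; volume = 752,000 m³
S = 4,818,800 / 752,000 = 6.408 g/kg

6.41 g/kg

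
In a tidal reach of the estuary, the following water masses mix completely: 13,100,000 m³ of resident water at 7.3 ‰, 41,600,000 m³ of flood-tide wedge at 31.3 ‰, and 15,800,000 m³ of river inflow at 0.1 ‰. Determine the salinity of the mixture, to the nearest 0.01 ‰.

19.85 ‰

Mass of salt is conserved:
salt = 13,100,000×7.3 + 41,600,000×31.3 + 15,800,000×0.1 = 95,630,000 + 1,302,080,000 + 1,580,000 = 1,399,290,000
volume = 13,100,000 + 41,600,000 + 15,800,000 = 70,500,000 m³
S = 1,399,290,000 / 70,500,000 = 19.8481 ‰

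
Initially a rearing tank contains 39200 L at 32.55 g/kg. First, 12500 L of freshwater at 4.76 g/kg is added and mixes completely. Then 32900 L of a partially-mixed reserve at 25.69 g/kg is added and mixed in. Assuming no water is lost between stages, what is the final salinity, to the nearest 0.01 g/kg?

Conserving salt mass:
Initial salt = 39,200×32.55 = 1,275,960
After stage 1: salt = 1,275,960 + 12,500×4.76 = 1,335,460; volume = 51,700 L; S = 25.831 g/kg
After stage 2: salt = 1,335,460 + 32,900×25.69 = 2,180,661; volume = 84,600 L
S = 2,180,661 / 84,600 = 25.7761 g/kg

25.78 g/kg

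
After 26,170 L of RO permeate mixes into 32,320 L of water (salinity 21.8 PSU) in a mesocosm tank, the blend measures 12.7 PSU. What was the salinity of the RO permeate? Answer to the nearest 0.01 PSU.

1.46 PSU

Salt balance: 32,320×21.8 + 26,170×S = 58,490×12.7
704,576 + 26,170·S = 742,823
S = (742,823 − 704,576) / 26,170 = 1.4615 PSU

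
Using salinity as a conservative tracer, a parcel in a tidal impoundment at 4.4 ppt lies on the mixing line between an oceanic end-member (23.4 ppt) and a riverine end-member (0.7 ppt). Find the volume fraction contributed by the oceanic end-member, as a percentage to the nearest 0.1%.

Let g be the oceanic fraction. Salt balance per unit volume:
g×23.4 + (1−g)×0.7 = 4.4
g = (4.4 − 0.7) / (23.4 − 0.7) = 3.7/22.7 = 0.163

16.3%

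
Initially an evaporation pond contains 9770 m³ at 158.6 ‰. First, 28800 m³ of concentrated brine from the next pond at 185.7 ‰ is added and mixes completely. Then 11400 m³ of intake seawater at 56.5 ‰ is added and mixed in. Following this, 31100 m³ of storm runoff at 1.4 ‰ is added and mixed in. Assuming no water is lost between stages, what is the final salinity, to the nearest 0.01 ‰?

Salt balance:
Initial salt = 9,770×158.6 = 1,549,522
After stage 1: salt = 1,549,522 + 28,800×185.7 = 6,897,682; volume = 38,570 m³; S = 178.835 ‰
After stage 2: salt = 6,897,682 + 11,400×56.5 = 7,541,782; volume = 49,970 m³; S = 150.926 ‰
After stage 3: salt = 7,541,782 + 31,100×1.4 = 7,585,322; volume = 81,070 m³
S = 7,585,322 / 81,070 = 93.5651 ‰

93.57 ‰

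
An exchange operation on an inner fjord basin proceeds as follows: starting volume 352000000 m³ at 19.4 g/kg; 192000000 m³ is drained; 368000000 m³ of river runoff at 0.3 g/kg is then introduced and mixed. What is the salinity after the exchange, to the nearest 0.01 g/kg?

6.09 g/kg

Remaining after removal: 160,000,000 m³ at 19.4 g/kg (salt = 3,104,000,000)
After addition: salt = 3,104,000,000 + 368,000,000×0.3 = 3,214,400,000; volume = 528,000,000 m³
S = 3,214,400,000 / 528,000,000 = 6.0879 g/kg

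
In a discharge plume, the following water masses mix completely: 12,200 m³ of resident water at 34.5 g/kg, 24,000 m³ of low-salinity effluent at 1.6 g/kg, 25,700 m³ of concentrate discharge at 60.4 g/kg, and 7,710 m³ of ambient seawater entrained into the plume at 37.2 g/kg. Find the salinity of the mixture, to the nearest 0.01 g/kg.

Conserving salt mass:
salt = 12,200×34.5 + 24,000×1.6 + 25,700×60.4 + 7,710×37.2 = 420,900 + 38,400 + 1,552,280 + 286,812 = 2,298,392
volume = 12,200 + 24,000 + 25,700 + 7,710 = 69,610 m³
S = 2,298,392 / 69,610 = 33.0181 g/kg

33.02 g/kg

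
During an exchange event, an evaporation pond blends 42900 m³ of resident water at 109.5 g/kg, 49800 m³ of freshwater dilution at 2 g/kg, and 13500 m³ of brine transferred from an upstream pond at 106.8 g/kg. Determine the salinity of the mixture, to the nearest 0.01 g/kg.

By conservation of dissolved salt,
salt = 42,900×109.5 + 49,800×2 + 13,500×106.8 = 4,697,550 + 99,600 + 1,441,800 = 6,238,950
volume = 42,900 + 49,800 + 13,500 = 106,200 m³
S = 6,238,950 / 106,200 = 58.7472 g/kg

58.75 g/kg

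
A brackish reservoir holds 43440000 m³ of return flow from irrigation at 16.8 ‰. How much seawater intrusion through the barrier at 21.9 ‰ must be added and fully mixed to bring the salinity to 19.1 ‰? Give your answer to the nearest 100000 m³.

Salt balance: 43,440,000×16.8 + V×21.9 = (43,440,000+V)×19.1
729,792,000 + 21.9V = 829,704,000 + 19.1V
99,912,000 = 2.8V
V = 35,682,857.14 m³

35700000 m³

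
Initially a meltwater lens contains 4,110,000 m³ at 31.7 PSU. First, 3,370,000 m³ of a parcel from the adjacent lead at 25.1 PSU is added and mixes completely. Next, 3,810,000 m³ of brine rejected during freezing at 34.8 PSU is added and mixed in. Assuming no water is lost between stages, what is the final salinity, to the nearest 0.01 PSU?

30.78 PSU

Total salt / total volume:
Initial salt = 4,110,000×31.7 = 130,287,000
After stage 1: salt = 130,287,000 + 3,370,000×25.1 = 214,874,000; volume = 7,480,000 m³; S = 28.726 PSU
After stage 2: salt = 214,874,000 + 3,810,000×34.8 = 347,462,000; volume = 11,290,000 m³
S = 347,462,000 / 11,290,000 = 30.7761 PSU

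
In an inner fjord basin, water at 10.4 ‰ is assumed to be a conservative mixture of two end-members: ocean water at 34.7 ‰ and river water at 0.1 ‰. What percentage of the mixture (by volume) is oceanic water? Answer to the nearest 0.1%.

29.8%

Let g be the oceanic fraction. Salt balance per unit volume:
g×34.7 + (1−g)×0.1 = 10.4
g = (10.4 − 0.1) / (34.7 − 0.1) = 10.3/34.6 = 0.2977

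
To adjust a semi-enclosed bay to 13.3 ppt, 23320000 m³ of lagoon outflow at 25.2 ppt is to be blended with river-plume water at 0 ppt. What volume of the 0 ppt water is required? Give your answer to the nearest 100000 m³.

20900000 m³

Salt balance: 23,320,000×25.2 + V×0 = (23,320,000+V)×13.3
587,664,000 + 0V = 310,156,000 + 13.3V
277,508,000 = 13.3V
V = 20,865,263.16 m³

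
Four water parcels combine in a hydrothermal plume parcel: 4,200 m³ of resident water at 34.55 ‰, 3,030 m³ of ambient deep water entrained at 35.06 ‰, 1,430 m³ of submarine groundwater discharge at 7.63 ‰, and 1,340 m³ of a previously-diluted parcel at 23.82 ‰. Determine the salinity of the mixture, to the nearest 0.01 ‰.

29.42 ‰

Mass of salt is conserved:
salt = 4,200×34.55 + 3,030×35.06 + 1,430×7.63 + 1,340×23.82 = 145,110 + 106,231.8 + 10,910.9 + 31,918.8 = 294,171.5
volume = 4,200 + 3,030 + 1,430 + 1,340 = 10,000 m³
S = 294,171.5 / 10,000 = 29.4172 ‰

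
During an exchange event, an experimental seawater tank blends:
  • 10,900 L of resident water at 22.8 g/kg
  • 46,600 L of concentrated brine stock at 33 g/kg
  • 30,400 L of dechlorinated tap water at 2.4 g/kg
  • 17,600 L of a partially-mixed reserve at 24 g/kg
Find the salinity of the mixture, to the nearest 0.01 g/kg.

21.63 g/kg

Total salt / total volume:
salt = 10,900×22.8 + 46,600×33 + 30,400×2.4 + 17,600×24 = 248,520 + 1,537,800 + 72,960 + 422,400 = 2,281,680
volume = 10,900 + 46,600 + 30,400 + 17,600 = 105,500 L
S = 2,281,680 / 105,500 = 21.6273 g/kg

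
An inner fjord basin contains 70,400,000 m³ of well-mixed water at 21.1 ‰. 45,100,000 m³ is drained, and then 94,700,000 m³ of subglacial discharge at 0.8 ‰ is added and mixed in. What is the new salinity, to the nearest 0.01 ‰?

Remaining after removal: 25,300,000 m³ at 21.1 ‰ (salt = 533,830,000)
After addition: salt = 533,830,000 + 94,700,000×0.8 = 609,590,000; volume = 120,000,000 m³
S = 609,590,000 / 120,000,000 = 5.0799 ‰

5.08 ‰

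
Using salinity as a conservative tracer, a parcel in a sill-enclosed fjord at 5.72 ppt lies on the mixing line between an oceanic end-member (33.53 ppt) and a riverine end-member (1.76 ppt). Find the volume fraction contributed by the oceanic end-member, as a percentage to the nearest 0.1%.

12.5%

Let g be the oceanic fraction. Salt balance per unit volume:
g×33.53 + (1−g)×1.76 = 5.72
g = (5.72 − 1.76) / (33.53 − 1.76) = 3.96/31.77 = 0.1246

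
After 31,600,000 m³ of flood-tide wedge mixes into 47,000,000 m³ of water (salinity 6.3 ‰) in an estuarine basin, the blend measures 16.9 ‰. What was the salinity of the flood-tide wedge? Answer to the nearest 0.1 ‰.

32.7 ‰

Salt balance: 47,000,000×6.3 + 31,600,000×S = 78,600,000×16.9
296,100,000 + 31,600,000·S = 1,328,340,000
S = (1,328,340,000 − 296,100,000) / 31,600,000 = 32.6658 ‰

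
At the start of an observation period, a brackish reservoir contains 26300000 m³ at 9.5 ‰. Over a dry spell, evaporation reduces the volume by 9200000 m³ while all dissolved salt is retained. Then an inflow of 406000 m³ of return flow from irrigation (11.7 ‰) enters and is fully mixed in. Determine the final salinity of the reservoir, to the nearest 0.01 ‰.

After evaporation: salt = 26,300,000×9.5 = 249,850,000; volume = 26,300,000 − 9,200,000 = 17,100,000 m³
After mixing: salt = 249,850,000 + 406,000×11.7 = 254,600,200; volume = 17,100,000 + 406,000 = 17,506,000 m³
S = 254,600,200 / 17,506,000 = 14.5436 ‰

14.54 ‰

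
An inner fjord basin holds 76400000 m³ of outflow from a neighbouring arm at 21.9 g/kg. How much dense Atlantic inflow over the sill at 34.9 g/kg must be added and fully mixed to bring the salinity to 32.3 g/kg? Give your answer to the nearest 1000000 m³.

306000000 m³

Salt balance: 76,400,000×21.9 + V×34.9 = (76,400,000+V)×32.3
1,673,160,000 + 34.9V = 2,467,720,000 + 32.3V
794,560,000 = 2.6V
V = 305,600,000 m³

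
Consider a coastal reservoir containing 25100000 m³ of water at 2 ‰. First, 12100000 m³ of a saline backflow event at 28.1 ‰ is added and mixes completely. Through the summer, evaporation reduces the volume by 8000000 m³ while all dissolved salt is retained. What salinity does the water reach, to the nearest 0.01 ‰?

After mixing: salt = 25,100,000×2 + 12,100,000×28.1 = 390,210,000; volume = 37,200,000 m³
After evaporation: salt unchanged = 390,210,000; volume = 37,200,000 − 8,000,000 = 29,200,000 m³
S = 390,210,000 / 29,200,000 = 13.3634 ‰

13.36 ‰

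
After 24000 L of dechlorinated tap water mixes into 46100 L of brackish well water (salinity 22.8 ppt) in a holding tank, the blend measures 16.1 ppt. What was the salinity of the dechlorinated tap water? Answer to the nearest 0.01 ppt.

3.23 ppt

Salt balance: 46,100×22.8 + 24,000×S = 70,100×16.1
1,051,080 + 24,000·S = 1,128,610
S = (1,128,610 − 1,051,080) / 24,000 = 3.2304 ppt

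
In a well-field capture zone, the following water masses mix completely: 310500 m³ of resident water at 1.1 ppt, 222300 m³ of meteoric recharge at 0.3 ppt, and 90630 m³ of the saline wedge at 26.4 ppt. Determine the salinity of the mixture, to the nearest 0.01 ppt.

Weighted by volume,
salt = 310,500×1.1 + 222,300×0.3 + 90,630×26.4 = 341,550 + 66,690 + 2,392,632 = 2,800,872
volume = 310,500 + 222,300 + 90,630 = 623,430 m³
S = 2,800,872 / 623,430 = 4.4927 ppt

4.49 ppt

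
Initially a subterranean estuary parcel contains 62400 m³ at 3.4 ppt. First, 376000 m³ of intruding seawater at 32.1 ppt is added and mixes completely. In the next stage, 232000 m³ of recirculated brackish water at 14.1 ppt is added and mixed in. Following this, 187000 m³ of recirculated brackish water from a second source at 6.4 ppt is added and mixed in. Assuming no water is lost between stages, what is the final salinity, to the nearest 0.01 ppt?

19.54 ppt

By conservation of dissolved salt,
Initial salt = 62,400×3.4 = 212,160
After stage 1: salt = 212,160 + 376,000×32.1 = 12,281,760; volume = 438,400 m³; S = 28.015 ppt
After stage 2: salt = 12,281,760 + 232,000×14.1 = 15,552,960; volume = 670,400 m³; S = 23.2 ppt
After stage 3: salt = 15,552,960 + 187,000×6.4 = 16,749,760; volume = 857,400 m³
S = 16,749,760 / 857,400 = 19.5355 ppt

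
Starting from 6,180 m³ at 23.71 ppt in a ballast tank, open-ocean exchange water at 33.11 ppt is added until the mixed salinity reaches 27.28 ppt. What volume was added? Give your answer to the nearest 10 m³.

3780 m³

Salt balance: 6,180×23.71 + V×33.11 = (6,180+V)×27.28
146,527.8 + 33.11V = 168,590.4 + 27.28V
22,062.6 = 5.83V
V = 3,784.32 m³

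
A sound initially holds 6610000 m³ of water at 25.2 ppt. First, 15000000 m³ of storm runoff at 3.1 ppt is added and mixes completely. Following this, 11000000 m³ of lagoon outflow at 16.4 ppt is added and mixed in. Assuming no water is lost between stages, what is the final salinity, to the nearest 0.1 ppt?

12.1 ppt

Conserving salt mass:
Initial salt = 6,610,000×25.2 = 166,572,000
After stage 1: salt = 166,572,000 + 15,000,000×3.1 = 213,072,000; volume = 21,610,000 m³; S = 9.86 ppt
After stage 2: salt = 213,072,000 + 11,000,000×16.4 = 393,472,000; volume = 32,610,000 m³
S = 393,472,000 / 32,610,000 = 12.066 ppt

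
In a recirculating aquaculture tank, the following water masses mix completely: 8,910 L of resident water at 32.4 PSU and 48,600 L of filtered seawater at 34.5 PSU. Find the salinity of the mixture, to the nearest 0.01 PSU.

Conserving salt mass:
salt = 8,910×32.4 + 48,600×34.5 = 288,684 + 1,676,700 = 1,965,384
volume = 8,910 + 48,600 = 57,510 L
S = 1,965,384 / 57,510 = 34.1746 PSU

34.17 PSU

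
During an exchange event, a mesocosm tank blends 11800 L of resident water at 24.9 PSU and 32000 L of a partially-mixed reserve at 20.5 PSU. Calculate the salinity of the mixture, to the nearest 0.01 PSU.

Conserving salt mass:
salt = 11,800×24.9 + 32,000×20.5 = 293,820 + 656,000 = 949,820
volume = 11,800 + 32,000 = 43,800 L
S = 949,820 / 43,800 = 21.6854 PSU

21.69 PSU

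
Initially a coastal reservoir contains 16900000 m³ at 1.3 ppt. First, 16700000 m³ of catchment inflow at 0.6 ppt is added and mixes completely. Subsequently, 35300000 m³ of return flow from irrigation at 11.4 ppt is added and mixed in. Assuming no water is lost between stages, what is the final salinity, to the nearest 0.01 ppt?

Mass of salt is conserved:
Initial salt = 16,900,000×1.3 = 21,970,000
After stage 1: salt = 21,970,000 + 16,700,000×0.6 = 31,990,000; volume = 33,600,000 m³; S = 0.952 ppt
After stage 2: salt = 31,990,000 + 35,300,000×11.4 = 434,410,000; volume = 68,900,000 m³
S = 434,410,000 / 68,900,000 = 6.3049 ppt

6.30 ppt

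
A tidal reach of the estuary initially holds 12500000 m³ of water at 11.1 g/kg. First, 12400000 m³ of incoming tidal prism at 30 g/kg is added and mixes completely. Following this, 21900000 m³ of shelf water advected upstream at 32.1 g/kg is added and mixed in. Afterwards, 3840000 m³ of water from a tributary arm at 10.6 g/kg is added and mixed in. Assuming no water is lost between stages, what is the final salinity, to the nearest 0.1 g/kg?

Mass of salt is conserved:
Initial salt = 12,500,000×11.1 = 138,750,000
After stage 1: salt = 138,750,000 + 12,400,000×30 = 510,750,000; volume = 24,900,000 m³; S = 20.512 g/kg
After stage 2: salt = 510,750,000 + 21,900,000×32.1 = 1,213,740,000; volume = 46,800,000 m³; S = 25.935 g/kg
After stage 3: salt = 1,213,740,000 + 3,840,000×10.6 = 1,254,444,000; volume = 50,640,000 m³
S = 1,254,444,000 / 50,640,000 = 24.7718 g/kg

24.8 g/kg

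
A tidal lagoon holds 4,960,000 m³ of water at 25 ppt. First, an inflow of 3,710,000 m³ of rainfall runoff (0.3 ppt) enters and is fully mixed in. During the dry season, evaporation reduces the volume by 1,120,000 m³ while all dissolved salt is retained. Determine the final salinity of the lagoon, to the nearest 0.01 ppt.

After mixing: salt = 4,960,000×25 + 3,710,000×0.3 = 125,113,000; volume = 8,670,000 m³
After evaporation: salt unchanged = 125,113,000; volume = 8,670,000 − 1,120,000 = 7,550,000 m³
S = 125,113,000 / 7,550,000 = 16.5713 ppt

16.57 ppt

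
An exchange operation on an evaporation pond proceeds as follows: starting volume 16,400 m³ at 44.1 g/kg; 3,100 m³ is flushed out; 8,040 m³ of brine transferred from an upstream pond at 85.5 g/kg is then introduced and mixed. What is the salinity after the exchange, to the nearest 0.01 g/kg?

59.70 g/kg

Remaining after removal: 13,300 m³ at 44.1 g/kg (salt = 586,530)
After addition: salt = 586,530 + 8,040×85.5 = 1,273,950; volume = 21,340 m³
S = 1,273,950 / 21,340 = 59.6978 g/kg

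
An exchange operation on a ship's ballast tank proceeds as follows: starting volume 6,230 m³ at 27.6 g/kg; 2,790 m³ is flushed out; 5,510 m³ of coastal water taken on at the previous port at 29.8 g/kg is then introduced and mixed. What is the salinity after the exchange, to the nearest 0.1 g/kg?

29.0 g/kg

Remaining after removal: 3,440 m³ at 27.6 g/kg (salt = 94,944)
After addition: salt = 94,944 + 5,510×29.8 = 259,142; volume = 8,950 m³
S = 259,142 / 8,950 = 28.9544 g/kg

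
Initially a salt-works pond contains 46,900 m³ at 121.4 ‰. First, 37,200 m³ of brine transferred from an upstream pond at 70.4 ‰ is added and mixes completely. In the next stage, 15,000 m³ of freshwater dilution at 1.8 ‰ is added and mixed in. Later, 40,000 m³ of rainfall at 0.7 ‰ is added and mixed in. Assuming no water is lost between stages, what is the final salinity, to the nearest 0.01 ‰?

60.15 ‰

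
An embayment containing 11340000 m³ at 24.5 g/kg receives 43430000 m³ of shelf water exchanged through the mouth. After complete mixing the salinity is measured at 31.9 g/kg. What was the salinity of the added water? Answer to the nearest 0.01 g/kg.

33.83 g/kg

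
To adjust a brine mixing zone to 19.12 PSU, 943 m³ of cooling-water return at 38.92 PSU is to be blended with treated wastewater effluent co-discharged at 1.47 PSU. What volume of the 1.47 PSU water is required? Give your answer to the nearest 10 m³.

1060 m³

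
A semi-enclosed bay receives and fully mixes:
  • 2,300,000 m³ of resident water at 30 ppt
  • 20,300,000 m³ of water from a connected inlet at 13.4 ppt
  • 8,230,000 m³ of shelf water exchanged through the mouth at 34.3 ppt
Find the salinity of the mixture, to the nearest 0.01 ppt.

Weighted by volume,
salt = 2,300,000×30 + 20,300,000×13.4 + 8,230,000×34.3 = 69,000,000 + 272,020,000 + 282,289,000 = 623,309,000
volume = 2,300,000 + 20,300,000 + 8,230,000 = 30,830,000 m³
S = 623,309,000 / 30,830,000 = 20.2176 ppt

20.22 ppt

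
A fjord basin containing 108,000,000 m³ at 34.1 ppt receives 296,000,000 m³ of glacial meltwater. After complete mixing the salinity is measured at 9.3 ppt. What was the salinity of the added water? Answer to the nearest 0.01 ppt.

0.25 ppt

Salt balance: 108,000,000×34.1 + 296,000,000×S = 404,000,000×9.3
3,682,800,000 + 296,000,000·S = 3,757,200,000
S = (3,757,200,000 − 3,682,800,000) / 296,000,000 = 0.2514 ppt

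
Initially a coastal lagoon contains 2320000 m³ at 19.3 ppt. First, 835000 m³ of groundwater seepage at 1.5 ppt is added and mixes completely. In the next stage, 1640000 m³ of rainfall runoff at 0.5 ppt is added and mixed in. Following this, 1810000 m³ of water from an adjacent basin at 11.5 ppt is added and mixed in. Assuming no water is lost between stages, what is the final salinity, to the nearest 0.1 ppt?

Total salt / total volume:
Initial salt = 2,320,000×19.3 = 44,776,000
After stage 1: salt = 44,776,000 + 835,000×1.5 = 46,028,500; volume = 3,155,000 m³; S = 14.589 ppt
After stage 2: salt = 46,028,500 + 1,640,000×0.5 = 46,848,500; volume = 4,795,000 m³; S = 9.77 ppt
After stage 3: salt = 46,848,500 + 1,810,000×11.5 = 67,663,500; volume = 6,605,000 m³
S = 67,663,500 / 6,605,000 = 10.2443 ppt

10.2 ppt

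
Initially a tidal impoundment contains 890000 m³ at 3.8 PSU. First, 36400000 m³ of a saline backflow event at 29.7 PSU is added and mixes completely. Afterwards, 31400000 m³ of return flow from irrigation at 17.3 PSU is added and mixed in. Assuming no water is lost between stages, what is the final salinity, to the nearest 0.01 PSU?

By conservation of dissolved salt,
Initial salt = 890,000×3.8 = 3,382,000
After stage 1: salt = 3,382,000 + 36,400,000×29.7 = 1,084,462,000; volume = 37,290,000 m³; S = 29.082 PSU
After stage 2: salt = 1,084,462,000 + 31,400,000×17.3 = 1,627,682,000; volume = 68,690,000 m³
S = 1,627,682,000 / 68,690,000 = 23.6961 PSU

23.70 PSU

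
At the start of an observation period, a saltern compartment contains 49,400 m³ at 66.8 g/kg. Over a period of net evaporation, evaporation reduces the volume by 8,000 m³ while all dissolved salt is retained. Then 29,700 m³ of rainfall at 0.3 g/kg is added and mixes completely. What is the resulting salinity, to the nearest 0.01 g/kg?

46.54 g/kg

After evaporation: salt = 49,400×66.8 = 3,299,920; volume = 49,400 − 8,000 = 41,400 m³
After mixing: salt = 3,299,920 + 29,700×0.3 = 3,308,830; volume = 41,400 + 29,700 = 71,100 m³
S = 3,308,830 / 71,100 = 46.5377 g/kg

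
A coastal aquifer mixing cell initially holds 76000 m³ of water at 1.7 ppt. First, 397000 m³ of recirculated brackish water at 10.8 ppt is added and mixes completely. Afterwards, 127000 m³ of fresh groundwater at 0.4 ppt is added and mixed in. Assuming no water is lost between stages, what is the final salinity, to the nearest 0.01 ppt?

7.45 ppt

Mass of salt is conserved:
Initial salt = 76,000×1.7 = 129,200
After stage 1: salt = 129,200 + 397,000×10.8 = 4,416,800; volume = 473,000 m³; S = 9.338 ppt
After stage 2: salt = 4,416,800 + 127,000×0.4 = 4,467,600; volume = 600,000 m³
S = 4,467,600 / 600,000 = 7.446 ppt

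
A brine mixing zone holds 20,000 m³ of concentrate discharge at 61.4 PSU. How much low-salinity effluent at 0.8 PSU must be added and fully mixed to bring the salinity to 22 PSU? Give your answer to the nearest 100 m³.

37200 m³

Salt balance: 20,000×61.4 + V×0.8 = (20,000+V)×22
1,228,000 + 0.8V = 440,000 + 22V
788,000 = 21.2V
V = 37,169.81 m³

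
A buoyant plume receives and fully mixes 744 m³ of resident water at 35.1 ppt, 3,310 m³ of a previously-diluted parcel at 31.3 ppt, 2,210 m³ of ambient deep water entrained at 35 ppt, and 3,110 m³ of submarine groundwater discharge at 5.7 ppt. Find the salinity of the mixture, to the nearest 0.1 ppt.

24.0 ppt

Mass of salt is conserved:
salt = 744×35.1 + 3,310×31.3 + 2,210×35 + 3,110×5.7 = 26,114.4 + 103,603 + 77,350 + 17,727 = 224,794.4
volume = 744 + 3,310 + 2,210 + 3,110 = 9,374 m³
S = 224,794.4 / 9,374 = 23.981 ppt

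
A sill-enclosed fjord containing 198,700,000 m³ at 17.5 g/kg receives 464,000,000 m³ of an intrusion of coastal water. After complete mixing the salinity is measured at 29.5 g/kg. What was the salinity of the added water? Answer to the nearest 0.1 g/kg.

Salt balance: 198,700,000×17.5 + 464,000,000×S = 662,700,000×29.5
3,477,250,000 + 464,000,000·S = 19,549,650,000
S = (19,549,650,000 − 3,477,250,000) / 464,000,000 = 34.6388 g/kg

34.6 g/kg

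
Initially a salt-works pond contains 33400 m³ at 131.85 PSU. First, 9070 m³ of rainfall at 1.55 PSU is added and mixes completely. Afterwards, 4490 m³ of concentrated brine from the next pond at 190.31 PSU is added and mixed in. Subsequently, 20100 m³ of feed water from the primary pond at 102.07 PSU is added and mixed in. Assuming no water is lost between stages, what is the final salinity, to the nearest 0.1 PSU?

109.2 PSU

Salt balance:
Initial salt = 33,400×131.85 = 4,403,790
After stage 1: salt = 4,403,790 + 9,070×1.55 = 4,417,848.5; volume = 42,470 m³; S = 104.023 PSU
After stage 2: salt = 4,417,848.5 + 4,490×190.31 = 5,272,340.4; volume = 46,960 m³; S = 112.273 PSU
After stage 3: salt = 5,272,340.4 + 20,100×102.07 = 7,323,947.4; volume = 67,060 m³
S = 7,323,947.4 / 67,060 = 109.2148 PSU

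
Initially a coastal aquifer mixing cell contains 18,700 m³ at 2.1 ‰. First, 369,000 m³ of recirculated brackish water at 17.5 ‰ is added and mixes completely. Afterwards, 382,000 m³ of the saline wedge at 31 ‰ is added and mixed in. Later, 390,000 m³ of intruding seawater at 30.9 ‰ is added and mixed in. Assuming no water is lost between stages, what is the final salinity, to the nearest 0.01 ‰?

26.20 ‰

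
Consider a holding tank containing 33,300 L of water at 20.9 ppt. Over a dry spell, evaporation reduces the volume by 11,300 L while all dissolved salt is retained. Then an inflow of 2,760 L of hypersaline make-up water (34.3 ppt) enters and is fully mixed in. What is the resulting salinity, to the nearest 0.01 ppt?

After evaporation: salt = 33,300×20.9 = 695,970; volume = 33,300 − 11,300 = 22,000 L
After mixing: salt = 695,970 + 2,760×34.3 = 790,638; volume = 22,000 + 2,760 = 24,760 L
S = 790,638 / 24,760 = 31.9321 ppt

31.93 ppt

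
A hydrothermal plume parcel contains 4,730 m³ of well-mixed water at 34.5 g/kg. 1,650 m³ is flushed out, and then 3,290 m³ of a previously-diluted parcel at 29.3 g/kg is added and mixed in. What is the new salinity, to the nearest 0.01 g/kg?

31.81 g/kg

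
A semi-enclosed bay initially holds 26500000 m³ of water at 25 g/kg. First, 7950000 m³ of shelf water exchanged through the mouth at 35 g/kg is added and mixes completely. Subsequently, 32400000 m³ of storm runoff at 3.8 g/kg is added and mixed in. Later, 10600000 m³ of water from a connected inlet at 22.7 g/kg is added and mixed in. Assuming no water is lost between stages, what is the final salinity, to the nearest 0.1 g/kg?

16.8 g/kg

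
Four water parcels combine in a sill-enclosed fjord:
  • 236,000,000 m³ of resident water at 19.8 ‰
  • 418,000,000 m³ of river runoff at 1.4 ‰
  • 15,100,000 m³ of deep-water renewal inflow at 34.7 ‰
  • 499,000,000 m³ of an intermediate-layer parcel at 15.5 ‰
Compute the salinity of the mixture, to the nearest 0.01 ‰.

11.57 ‰

By conservation of dissolved salt,
salt = 236,000,000×19.8 + 418,000,000×1.4 + 15,100,000×34.7 + 499,000,000×15.5 = 4,672,800,000 + 585,200,000 + 523,970,000 + 7,734,500,000 = 13,516,470,000
volume = 236,000,000 + 418,000,000 + 15,100,000 + 499,000,000 = 1,168,100,000 m³
S = 13,516,470,000 / 1,168,100,000 = 11.5713 ‰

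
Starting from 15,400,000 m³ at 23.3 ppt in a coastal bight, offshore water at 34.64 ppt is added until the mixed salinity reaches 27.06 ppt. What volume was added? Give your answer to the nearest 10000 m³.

Salt balance: 15,400,000×23.3 + V×34.64 = (15,400,000+V)×27.06
358,820,000 + 34.64V = 416,724,000 + 27.06V
57,904,000 = 7.58V
V = 7,639,050.13 m³

7640000 m³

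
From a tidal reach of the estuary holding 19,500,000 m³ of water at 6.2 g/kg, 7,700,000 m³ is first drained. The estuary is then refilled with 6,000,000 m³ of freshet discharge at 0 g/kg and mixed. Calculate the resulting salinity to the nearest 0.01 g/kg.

Remaining after removal: 11,800,000 m³ at 6.2 g/kg (salt = 73,160,000)
After addition: salt = 73,160,000 + 6,000,000×0 = 73,160,000; volume = 17,800,000 m³
S = 73,160,000 / 17,800,000 = 4.1101 g/kg

4.11 g/kg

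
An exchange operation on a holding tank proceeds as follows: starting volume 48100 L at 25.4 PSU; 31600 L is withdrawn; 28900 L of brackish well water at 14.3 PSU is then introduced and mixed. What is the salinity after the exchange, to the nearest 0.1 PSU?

18.3 PSU

Remaining after removal: 16,500 L at 25.4 PSU (salt = 419,100)
After addition: salt = 419,100 + 28,900×14.3 = 832,370; volume = 45,400 L
S = 832,370 / 45,400 = 18.3341 PSU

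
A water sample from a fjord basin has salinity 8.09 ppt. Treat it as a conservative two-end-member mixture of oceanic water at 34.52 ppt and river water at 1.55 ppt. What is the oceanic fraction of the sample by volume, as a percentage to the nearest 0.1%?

Let g be the oceanic fraction. Salt balance per unit volume:
g×34.52 + (1−g)×1.55 = 8.09
g = (8.09 − 1.55) / (34.52 − 1.55) = 6.54/32.97 = 0.1984

19.8%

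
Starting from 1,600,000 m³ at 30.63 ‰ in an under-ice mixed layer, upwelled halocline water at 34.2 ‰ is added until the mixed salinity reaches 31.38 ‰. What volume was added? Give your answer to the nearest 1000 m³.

Salt balance: 1,600,000×30.63 + V×34.2 = (1,600,000+V)×31.38
49,008,000 + 34.2V = 50,208,000 + 31.38V
1,200,000 = 2.82V
V = 425,531.91 m³

426000 m³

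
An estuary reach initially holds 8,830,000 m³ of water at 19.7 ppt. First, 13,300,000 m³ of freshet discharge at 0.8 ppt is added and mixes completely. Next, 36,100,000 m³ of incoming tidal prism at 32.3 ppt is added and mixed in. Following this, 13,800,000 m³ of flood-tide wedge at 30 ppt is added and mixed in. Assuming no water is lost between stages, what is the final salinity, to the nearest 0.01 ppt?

Weighted by volume,
Initial salt = 8,830,000×19.7 = 173,951,000
After stage 1: salt = 173,951,000 + 13,300,000×0.8 = 184,591,000; volume = 22,130,000 m³; S = 8.341 ppt
After stage 2: salt = 184,591,000 + 36,100,000×32.3 = 1,350,621,000; volume = 58,230,000 m³; S = 23.195 ppt
After stage 3: salt = 1,350,621,000 + 13,800,000×30 = 1,764,621,000; volume = 72,030,000 m³
S = 1,764,621,000 / 72,030,000 = 24.4984 ppt

24.50 ppt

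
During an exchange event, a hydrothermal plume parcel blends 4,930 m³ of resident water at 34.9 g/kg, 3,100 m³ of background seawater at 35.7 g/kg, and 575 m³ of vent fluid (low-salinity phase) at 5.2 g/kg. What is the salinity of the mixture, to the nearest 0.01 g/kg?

By conservation of dissolved salt,
salt = 4,930×34.9 + 3,100×35.7 + 575×5.2 = 172,057 + 110,670 + 2,990 = 285,717
volume = 4,930 + 3,100 + 575 = 8,605 m³
S = 285,717 / 8,605 = 33.2036 g/kg

33.20 g/kg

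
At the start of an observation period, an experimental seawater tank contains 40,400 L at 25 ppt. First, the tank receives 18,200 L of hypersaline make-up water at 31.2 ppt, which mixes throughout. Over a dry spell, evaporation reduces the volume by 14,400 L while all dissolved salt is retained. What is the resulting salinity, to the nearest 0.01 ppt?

After mixing: salt = 40,400×25 + 18,200×31.2 = 1,577,840; volume = 58,600 L
After evaporation: salt unchanged = 1,577,840; volume = 58,600 − 14,400 = 44,200 L
S = 1,577,840 / 44,200 = 35.6977 ppt

35.70 ppt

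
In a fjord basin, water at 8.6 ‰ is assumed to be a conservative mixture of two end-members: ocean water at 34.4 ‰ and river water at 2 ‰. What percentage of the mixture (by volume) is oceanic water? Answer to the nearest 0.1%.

Let g be the oceanic fraction. Salt balance per unit volume:
g×34.4 + (1−g)×2 = 8.6
g = (8.6 − 2) / (34.4 − 2) = 6.6/32.4 = 0.2037

20.4%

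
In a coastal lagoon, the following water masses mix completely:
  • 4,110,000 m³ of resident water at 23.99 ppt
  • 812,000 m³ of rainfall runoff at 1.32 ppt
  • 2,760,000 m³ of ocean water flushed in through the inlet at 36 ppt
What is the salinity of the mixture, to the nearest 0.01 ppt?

25.91 ppt

By conservation of dissolved salt,
salt = 4,110,000×23.99 + 812,000×1.32 + 2,760,000×36 = 98,598,900 + 1,071,840 + 99,360,000 = 199,030,740
volume = 4,110,000 + 812,000 + 2,760,000 = 7,682,000 m³
S = 199,030,740 / 7,682,000 = 25.9087 ppt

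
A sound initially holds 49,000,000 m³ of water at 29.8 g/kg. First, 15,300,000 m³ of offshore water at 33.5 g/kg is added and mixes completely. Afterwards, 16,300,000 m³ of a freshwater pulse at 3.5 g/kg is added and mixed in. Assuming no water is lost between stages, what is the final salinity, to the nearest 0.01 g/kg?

Salt balance:
Initial salt = 49,000,000×29.8 = 1,460,200,000
After stage 1: salt = 1,460,200,000 + 15,300,000×33.5 = 1,972,750,000; volume = 64,300,000 m³; S = 30.68 g/kg
After stage 2: salt = 1,972,750,000 + 16,300,000×3.5 = 2,029,800,000; volume = 80,600,000 m³
S = 2,029,800,000 / 80,600,000 = 25.1836 g/kg

25.18 g/kg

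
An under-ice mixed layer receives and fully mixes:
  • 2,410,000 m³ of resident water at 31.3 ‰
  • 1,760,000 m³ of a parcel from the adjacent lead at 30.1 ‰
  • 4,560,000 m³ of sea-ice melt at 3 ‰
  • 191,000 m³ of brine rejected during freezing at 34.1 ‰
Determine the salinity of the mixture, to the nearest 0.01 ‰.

16.66 ‰

Conserving salt mass:
salt = 2,410,000×31.3 + 1,760,000×30.1 + 4,560,000×3 + 191,000×34.1 = 75,433,000 + 52,976,000 + 13,680,000 + 6,513,100 = 148,602,100
volume = 2,410,000 + 1,760,000 + 4,560,000 + 191,000 = 8,921,000 m³
S = 148,602,100 / 8,921,000 = 16.6576 ‰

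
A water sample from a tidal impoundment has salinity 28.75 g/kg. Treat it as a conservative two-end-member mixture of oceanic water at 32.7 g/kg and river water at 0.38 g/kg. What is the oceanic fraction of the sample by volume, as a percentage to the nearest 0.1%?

87.8%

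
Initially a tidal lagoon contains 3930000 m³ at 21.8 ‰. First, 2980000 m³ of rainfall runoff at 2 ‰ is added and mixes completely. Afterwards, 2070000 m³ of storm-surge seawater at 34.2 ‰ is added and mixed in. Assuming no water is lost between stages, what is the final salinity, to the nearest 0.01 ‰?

By conservation of dissolved salt,
Initial salt = 3,930,000×21.8 = 85,674,000
After stage 1: salt = 85,674,000 + 2,980,000×2 = 91,634,000; volume = 6,910,000 m³; S = 13.261 ‰
After stage 2: salt = 91,634,000 + 2,070,000×34.2 = 162,428,000; volume = 8,980,000 m³
S = 162,428,000 / 8,980,000 = 18.0878 ‰

18.09 ‰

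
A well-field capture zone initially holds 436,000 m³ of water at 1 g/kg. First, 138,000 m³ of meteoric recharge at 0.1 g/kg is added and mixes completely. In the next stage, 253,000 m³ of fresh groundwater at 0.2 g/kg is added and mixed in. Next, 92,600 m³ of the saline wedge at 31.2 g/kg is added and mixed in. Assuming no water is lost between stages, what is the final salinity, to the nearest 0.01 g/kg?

Mass of salt is conserved:
Initial salt = 436,000×1 = 436,000
After stage 1: salt = 436,000 + 138,000×0.1 = 449,800; volume = 574,000 m³; S = 0.784 g/kg
After stage 2: salt = 449,800 + 253,000×0.2 = 500,400; volume = 827,000 m³; S = 0.605 g/kg
After stage 3: salt = 500,400 + 92,600×31.2 = 3,389,520; volume = 919,600 m³
S = 3,389,520 / 919,600 = 3.6859 g/kg

3.69 g/kg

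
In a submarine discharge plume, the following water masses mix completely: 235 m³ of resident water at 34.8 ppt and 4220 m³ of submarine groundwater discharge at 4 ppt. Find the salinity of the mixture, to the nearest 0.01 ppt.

Salt balance:
salt = 235×34.8 + 4,220×4 = 8,178 + 16,880 = 25,058
volume = 235 + 4,220 = 4,455 m³
S = 25,058 / 4,455 = 5.6247 ppt

5.62 ppt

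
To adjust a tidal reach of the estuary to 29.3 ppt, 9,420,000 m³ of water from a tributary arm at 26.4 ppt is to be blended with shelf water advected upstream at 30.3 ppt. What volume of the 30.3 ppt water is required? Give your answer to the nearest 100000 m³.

27300000 m³

Salt balance: 9,420,000×26.4 + V×30.3 = (9,420,000+V)×29.3
248,688,000 + 30.3V = 276,006,000 + 29.3V
27,318,000 = 1V
V = 27,318,000 m³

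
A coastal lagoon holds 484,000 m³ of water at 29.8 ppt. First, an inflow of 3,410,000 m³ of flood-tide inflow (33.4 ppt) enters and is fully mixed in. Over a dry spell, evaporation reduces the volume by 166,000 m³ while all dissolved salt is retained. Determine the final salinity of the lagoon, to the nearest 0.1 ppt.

34.4 ppt

After mixing: salt = 484,000×29.8 + 3,410,000×33.4 = 128,317,200; volume = 3,894,000 m³
After evaporation: salt unchanged = 128,317,200; volume = 3,894,000 − 166,000 = 3,728,000 m³
S = 128,317,200 / 3,728,000 = 34.4198 ppt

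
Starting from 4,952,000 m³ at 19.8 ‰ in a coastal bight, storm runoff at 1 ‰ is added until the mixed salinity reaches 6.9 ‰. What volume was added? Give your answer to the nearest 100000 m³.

10800000 m³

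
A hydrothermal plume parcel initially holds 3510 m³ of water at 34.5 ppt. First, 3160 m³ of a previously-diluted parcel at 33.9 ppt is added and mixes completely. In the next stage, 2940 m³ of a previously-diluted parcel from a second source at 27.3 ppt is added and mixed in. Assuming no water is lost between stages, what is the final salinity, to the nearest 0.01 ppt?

By conservation of dissolved salt,
Initial salt = 3,510×34.5 = 121,095
After stage 1: salt = 121,095 + 3,160×33.9 = 228,219; volume = 6,670 m³; S = 34.216 ppt
After stage 2: salt = 228,219 + 2,940×27.3 = 308,481; volume = 9,610 m³
S = 308,481 / 9,610 = 32.1 ppt

32.10 ppt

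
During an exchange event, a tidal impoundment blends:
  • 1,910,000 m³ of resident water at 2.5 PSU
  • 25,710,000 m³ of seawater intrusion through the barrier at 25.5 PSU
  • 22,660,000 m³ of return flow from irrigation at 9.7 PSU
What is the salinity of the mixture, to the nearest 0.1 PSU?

Salt balance:
salt = 1,910,000×2.5 + 25,710,000×25.5 + 22,660,000×9.7 = 4,775,000 + 655,605,000 + 219,802,000 = 880,182,000
volume = 1,910,000 + 25,710,000 + 22,660,000 = 50,280,000 m³
S = 880,182,000 / 50,280,000 = 17.506 PSU

17.5 PSU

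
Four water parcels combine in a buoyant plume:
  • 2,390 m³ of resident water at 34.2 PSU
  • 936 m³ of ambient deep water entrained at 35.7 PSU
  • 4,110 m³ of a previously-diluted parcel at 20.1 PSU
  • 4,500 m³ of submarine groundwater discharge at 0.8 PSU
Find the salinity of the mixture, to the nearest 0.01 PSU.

Weighted by volume,
salt = 2,390×34.2 + 936×35.7 + 4,110×20.1 + 4,500×0.8 = 81,738 + 33,415.2 + 82,611 + 3,600 = 201,364.2
volume = 2,390 + 936 + 4,110 + 4,500 = 11,936 m³
S = 201,364.2 / 11,936 = 16.8703 PSU

16.87 PSU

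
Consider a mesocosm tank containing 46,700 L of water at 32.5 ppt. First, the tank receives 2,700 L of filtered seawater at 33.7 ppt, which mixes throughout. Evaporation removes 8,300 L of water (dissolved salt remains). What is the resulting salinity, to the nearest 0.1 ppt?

39.1 ppt

After mixing: salt = 46,700×32.5 + 2,700×33.7 = 1,608,740; volume = 49,400 L
After evaporation: salt unchanged = 1,608,740; volume = 49,400 − 8,300 = 41,100 L
S = 1,608,740 / 41,100 = 39.1421 ppt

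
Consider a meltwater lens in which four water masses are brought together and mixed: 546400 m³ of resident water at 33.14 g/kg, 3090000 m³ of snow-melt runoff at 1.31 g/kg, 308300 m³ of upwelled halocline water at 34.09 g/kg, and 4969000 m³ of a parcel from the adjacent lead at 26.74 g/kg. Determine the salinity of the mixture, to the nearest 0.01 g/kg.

18.57 g/kg

Conserving salt mass:
salt = 546,400×33.14 + 3,090,000×1.31 + 308,300×34.09 + 4,969,000×26.74 = 18,107,696 + 4,047,900 + 10,509,947 + 132,871,060 = 165,536,603
volume = 546,400 + 3,090,000 + 308,300 + 4,969,000 = 8,913,700 m³
S = 165,536,603 / 8,913,700 = 18.571 g/kg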